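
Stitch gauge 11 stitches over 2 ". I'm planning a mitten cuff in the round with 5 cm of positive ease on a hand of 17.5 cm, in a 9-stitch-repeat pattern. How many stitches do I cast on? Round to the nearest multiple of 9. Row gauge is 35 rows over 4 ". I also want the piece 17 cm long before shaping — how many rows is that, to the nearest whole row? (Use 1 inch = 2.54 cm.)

Cast on 45 stitches; work 59 rows.

Finished = 17.5 + 5 = 22.5 cm.
22.5 cm × 1/2.54 = 8.86 inches.
11/2 = 5.5 sts per in; 8.86 × 5.5 = 48.72 sts.
Nearest multiple of 9 → 45.
17 cm = 6.69 inches; × 8.75 = 58.56 → 59 rows.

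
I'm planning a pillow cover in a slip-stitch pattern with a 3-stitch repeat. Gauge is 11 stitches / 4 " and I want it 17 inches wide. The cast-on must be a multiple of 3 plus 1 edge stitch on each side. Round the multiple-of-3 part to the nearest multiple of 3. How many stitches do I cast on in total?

CO 47 sts.

11 / 4 = 2.75 sts per inch.
17 × 2.75 = 46.75 sts.
Less 2 edge sts → 44.75 for the repeat.
Nearest multiple of 3: 45.
Add back 2 edge sts → 47.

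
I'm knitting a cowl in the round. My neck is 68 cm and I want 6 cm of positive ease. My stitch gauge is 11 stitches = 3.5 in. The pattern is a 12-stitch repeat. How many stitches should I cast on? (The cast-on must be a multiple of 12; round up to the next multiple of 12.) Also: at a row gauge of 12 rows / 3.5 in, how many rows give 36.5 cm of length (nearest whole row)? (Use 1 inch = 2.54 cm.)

Finished = 68 + 6 = 74 cm.
74 cm × 1/2.54 = 29.13 inches.
11/3.5 = 3.143 sts per in; 29.13 × 3.143 = 91.56 sts.
Next multiple of 12 → 96.
36.5 cm = 14.37 inches; × 3.429 = 49.27 → 49 rows.

Cast on 96 stitches; work 49 rows.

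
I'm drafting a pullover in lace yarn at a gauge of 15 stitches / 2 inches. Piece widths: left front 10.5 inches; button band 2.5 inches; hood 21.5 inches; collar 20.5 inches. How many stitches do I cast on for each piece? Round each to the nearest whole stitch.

Rate = 15/2 = 7.5 sts per in.
left front: 10.5 × 7.5 = 78.75 → 79.
button band: 2.5 × 7.5 = 18.75 → 19.
hood: 21.5 × 7.5 = 161.25 → 161.
collar: 20.5 × 7.5 = 153.75 → 154.

left front 79; button band 19; hood 161; collar 154.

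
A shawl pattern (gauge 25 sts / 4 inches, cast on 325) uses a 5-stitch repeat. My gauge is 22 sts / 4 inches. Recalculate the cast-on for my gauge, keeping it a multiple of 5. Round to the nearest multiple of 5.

Cast on 285 stitches.

325 × 22 / 25 = 286.00.
Nearest multiple of 5: 285.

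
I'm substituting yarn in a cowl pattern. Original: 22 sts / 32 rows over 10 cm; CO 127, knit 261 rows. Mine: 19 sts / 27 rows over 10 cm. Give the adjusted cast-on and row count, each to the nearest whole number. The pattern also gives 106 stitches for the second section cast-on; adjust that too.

Cast on 110 stitches; work 220 rows; second section cast-on 92 stitches.

Stitches: 127 × 19/22 = 109.68 → 110.
Rows: 261 × 27/32 = 220.22 → 220.
second section cast-on: 106 × 19/22 = 91.55 → 92.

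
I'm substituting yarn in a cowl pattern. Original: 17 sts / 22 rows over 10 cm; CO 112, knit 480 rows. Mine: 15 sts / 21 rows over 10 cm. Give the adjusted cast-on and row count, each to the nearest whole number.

Stitches: 112 × 15/17 = 98.82 → 99.
Rows: 480 × 21/22 = 458.18 → 458.

Cast on 99 stitches; work 458 rows.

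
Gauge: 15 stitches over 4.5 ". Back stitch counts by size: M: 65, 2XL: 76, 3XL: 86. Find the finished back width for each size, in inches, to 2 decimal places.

M 19.50 inches; 2XL 22.80 inches; 3XL 25.80 inches.

15/4.5 = 3.333 sts per in.
M: 65 / 3.333 = 19.500 → 19.50 in.
2XL: 76 / 3.333 = 22.800 → 22.80 in.
3XL: 86 / 3.333 = 25.800 → 25.80 in.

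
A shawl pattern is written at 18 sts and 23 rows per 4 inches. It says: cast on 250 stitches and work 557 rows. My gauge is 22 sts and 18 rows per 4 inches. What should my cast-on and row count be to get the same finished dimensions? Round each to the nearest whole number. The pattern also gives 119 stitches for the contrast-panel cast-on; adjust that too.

Stitches: 250 × 22/18 = 305.56 → 306.
Rows: 557 × 18/23 = 435.91 → 436.
contrast-panel cast-on: 119 × 22/18 = 145.44 → 145.

Cast on 306 stitches; work 436 rows; contrast-panel cast-on 145 stitches.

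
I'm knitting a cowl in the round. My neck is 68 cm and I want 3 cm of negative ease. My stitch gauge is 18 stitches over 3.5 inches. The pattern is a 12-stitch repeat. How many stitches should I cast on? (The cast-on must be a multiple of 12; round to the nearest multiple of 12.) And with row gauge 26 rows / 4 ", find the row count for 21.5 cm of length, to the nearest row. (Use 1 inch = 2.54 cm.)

Cast on 132 stitches; work 55 rows.

Finished = 68 − 3 = 65 cm.
65 cm × 1/2.54 = 25.59 inches.
18/3.5 = 5.143 sts per in; 25.59 × 5.143 = 131.61 sts.
Nearest multiple of 12 → 132.
21.5 cm = 8.46 inches; × 6.5 = 55.02 → 55 rows.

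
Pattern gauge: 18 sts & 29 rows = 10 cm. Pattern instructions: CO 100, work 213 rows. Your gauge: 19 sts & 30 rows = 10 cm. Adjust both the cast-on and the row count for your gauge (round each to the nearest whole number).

Cast on 106 stitches; work 220 rows.

Stitches: 100 × 19/18 = 105.56 → 106.
Rows: 213 × 30/29 = 220.34 → 220.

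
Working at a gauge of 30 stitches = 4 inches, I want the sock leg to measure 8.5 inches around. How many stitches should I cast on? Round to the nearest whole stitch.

30 stitches / 4 in = 7.5 stitches per inch.
8.5 × 7.5 = 63.75 stitches.
Round to nearest → 64.

Cast on 64 stitches.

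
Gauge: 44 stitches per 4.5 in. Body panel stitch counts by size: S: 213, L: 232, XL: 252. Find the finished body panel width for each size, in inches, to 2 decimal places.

44/4.5 = 9.778 sts per in.
S: 213 / 9.778 = 21.784 → 21.78 in.
L: 232 / 9.778 = 23.727 → 23.73 in.
XL: 252 / 9.778 = 25.773 → 25.77 in.

S 21.78 inches; L 23.73 inches; XL 25.77 inches.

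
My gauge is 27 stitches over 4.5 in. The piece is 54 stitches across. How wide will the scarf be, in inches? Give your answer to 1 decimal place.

9.0 inches.

27 stitches / 4.5 inch = 6 stitches per inch.
54 / 6 = 9.00 inches.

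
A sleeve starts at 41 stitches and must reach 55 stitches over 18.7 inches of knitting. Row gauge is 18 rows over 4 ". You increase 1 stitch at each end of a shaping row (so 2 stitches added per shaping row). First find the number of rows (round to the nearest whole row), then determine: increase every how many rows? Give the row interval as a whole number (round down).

Rows = 18.7 × 4.5 = 84.1 → 84 rows.
Stitches to add: 14 → 7 shaping rows (at 2 st each).
84 / 7 = 12.00 → every 12 rows.

Increase every 12th row.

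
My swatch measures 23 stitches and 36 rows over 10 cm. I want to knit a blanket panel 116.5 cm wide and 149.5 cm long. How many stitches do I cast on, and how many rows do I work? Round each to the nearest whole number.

Cast on 268 stitches and work 538 rows.

Stitch gauge = 23/10 = 2.3 sts/cm; 116.5 × 2.3 = 267.95 → 268 sts.
Row gauge = 36/10 = 3.6 rows/cm; 149.5 × 3.6 = 538.20 → 538 rows.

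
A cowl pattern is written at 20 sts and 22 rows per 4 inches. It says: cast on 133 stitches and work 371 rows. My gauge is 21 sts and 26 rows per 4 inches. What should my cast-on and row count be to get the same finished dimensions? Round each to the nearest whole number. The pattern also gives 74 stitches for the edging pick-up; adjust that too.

Cast on 140 stitches; work 438 rows; edging pick-up 78 stitches.

Stitches: 133 × 21/20 = 139.65 → 140.
Rows: 371 × 26/22 = 438.45 → 438.
edging pick-up: 74 × 21/20 = 77.70 → 78.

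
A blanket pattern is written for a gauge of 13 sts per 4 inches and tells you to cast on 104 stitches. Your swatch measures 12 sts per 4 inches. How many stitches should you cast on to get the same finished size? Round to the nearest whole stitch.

Scale factor = 12 / 13 = 0.923.
104 × 12 / 13 = 96.00 sts.

96 stitches.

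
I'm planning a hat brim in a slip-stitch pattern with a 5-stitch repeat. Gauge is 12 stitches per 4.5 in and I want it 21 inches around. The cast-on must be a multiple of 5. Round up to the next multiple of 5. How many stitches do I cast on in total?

12 / 4.5 = 2.667 sts per inch.
21 × 2.667 = 56.00 sts.
Next multiple of 5: 60.

Cast on 60 stitches.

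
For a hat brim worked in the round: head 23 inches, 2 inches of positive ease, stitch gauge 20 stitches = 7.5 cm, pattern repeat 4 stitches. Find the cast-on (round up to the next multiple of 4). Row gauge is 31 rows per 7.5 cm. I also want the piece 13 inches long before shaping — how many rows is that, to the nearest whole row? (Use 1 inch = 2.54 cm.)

Finished = 23 + 2 = 25 inches.
25 inches × 2.54 = 63.50 cm.
20/7.5 = 2.667 sts per cm; 63.50 × 2.667 = 169.33 sts.
Next multiple of 4 → 172.
13 inches = 33.02 cm; × 4.133 = 136.48 → 136 rows.

Cast on 172 stitches; work 136 rows.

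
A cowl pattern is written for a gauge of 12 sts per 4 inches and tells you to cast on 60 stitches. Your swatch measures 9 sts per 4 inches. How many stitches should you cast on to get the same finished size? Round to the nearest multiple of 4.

44 stitches.

Scale factor = 9 / 12 = 0.750.
60 × 9 / 12 = 45.00 sts.
→ 44 sts.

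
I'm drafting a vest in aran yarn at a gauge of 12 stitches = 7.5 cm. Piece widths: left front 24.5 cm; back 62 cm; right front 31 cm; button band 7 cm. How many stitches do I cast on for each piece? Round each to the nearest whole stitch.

Rate = 12/7.5 = 1.6 sts per cm.
left front: 24.5 × 1.6 = 39.20 → 39.
back: 62 × 1.6 = 99.20 → 99.
right front: 31 × 1.6 = 49.60 → 50.
button band: 7 × 1.6 = 11.20 → 11.

left front 39; back 99; right front 50; button band 11.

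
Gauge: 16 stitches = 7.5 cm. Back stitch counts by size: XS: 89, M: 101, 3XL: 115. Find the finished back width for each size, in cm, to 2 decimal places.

XS 41.72 cm; M 47.34 cm; 3XL 53.91 cm.

16/7.5 = 2.133 sts per cm.
XS: 89 / 2.133 = 41.719 → 41.72 cm.
M: 101 / 2.133 = 47.344 → 47.34 cm.
3XL: 115 / 2.133 = 53.906 → 53.91 cm.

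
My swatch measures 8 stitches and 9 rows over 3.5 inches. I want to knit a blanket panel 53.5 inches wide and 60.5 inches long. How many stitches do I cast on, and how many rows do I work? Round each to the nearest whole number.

Stitch gauge = 8/3.5 = 2.286 sts/in; 53.5 × 2.286 = 122.29 → 122 sts.
Row gauge = 9/3.5 = 2.571 rows/in; 60.5 × 2.571 = 155.57 → 156 rows.

Cast on 122 stitches and work 156 rows.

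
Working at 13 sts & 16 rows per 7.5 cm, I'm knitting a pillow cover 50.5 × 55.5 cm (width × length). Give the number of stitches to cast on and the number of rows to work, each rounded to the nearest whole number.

Stitch gauge = 13/7.5 = 1.733 sts/cm; 50.5 × 1.733 = 87.53 → 88 sts.
Row gauge = 16/7.5 = 2.133 rows/cm; 55.5 × 2.133 = 118.40 → 118 rows.

Cast on 88 stitches and work 118 rows.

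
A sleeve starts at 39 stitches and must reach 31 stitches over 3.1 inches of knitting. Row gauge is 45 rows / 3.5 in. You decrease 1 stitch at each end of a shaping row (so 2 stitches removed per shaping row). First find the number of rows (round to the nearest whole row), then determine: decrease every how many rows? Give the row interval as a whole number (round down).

Decrease every 10th row.

Rows = 3.1 × 12.857 = 39.9 → 40 rows.
Stitches to remove: 8 → 4 shaping rows (at 2 st each).
40 / 4 = 10.00 → every 10 rows.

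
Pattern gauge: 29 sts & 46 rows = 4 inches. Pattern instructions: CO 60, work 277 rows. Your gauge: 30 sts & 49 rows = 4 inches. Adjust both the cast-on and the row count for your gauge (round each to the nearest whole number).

Cast on 62 stitches; work 295 rows.

Stitches: 60 × 30/29 = 62.07 → 62.
Rows: 277 × 49/46 = 295.07 → 295.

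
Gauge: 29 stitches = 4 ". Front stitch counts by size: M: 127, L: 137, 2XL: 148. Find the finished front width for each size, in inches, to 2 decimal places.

29/4 = 7.25 sts per in.
M: 127 / 7.25 = 17.517 → 17.52 in.
L: 137 / 7.25 = 18.897 → 18.90 in.
2XL: 148 / 7.25 = 20.414 → 20.41 in.

M 17.52 inches; L 18.90 inches; 2XL 20.41 inches.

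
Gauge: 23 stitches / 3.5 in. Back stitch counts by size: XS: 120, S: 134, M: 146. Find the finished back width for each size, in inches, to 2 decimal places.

XS 18.26 inches; S 20.39 inches; M 22.22 inches.

23/3.5 = 6.571 sts per in.
XS: 120 / 6.571 = 18.261 → 18.26 in.
S: 134 / 6.571 = 20.391 → 20.39 in.
M: 146 / 6.571 = 22.217 → 22.22 in.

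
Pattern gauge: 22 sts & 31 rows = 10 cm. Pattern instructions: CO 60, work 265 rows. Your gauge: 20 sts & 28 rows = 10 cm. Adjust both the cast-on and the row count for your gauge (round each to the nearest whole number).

Stitches: 60 × 20/22 = 54.55 → 55.
Rows: 265 × 28/31 = 239.35 → 239.

Cast on 55 stitches; work 239 rows.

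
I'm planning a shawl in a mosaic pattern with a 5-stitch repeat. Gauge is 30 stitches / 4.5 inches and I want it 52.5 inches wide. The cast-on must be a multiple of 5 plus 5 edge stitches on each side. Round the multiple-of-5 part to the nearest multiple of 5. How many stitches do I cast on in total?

30 / 4.5 = 6.667 sts per inch.
52.5 × 6.667 = 350.00 sts.
Less 10 edge sts → 340.00 for the repeat.
Nearest multiple of 5: 340.
Add back 10 edge sts → 350.

CO 350 sts.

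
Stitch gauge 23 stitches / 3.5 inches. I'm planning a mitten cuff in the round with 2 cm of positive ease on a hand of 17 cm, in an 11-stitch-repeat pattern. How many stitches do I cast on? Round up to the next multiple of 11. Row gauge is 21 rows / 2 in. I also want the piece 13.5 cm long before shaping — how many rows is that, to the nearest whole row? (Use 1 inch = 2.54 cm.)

Finished = 17 + 2 = 19 cm.
19 cm × 1/2.54 = 7.48 inches.
23/3.5 = 6.571 sts per in; 7.48 × 6.571 = 49.16 sts.
Next multiple of 11 → 55.
13.5 cm = 5.31 inches; × 10.5 = 55.81 → 56 rows.

Cast on 55 stitches; work 56 rows.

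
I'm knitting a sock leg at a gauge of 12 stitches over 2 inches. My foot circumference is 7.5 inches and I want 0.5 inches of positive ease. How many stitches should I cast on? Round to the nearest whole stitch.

CO 48 sts.

Finished = 7.5 + 0.5 = 8 in.
12 / 2 = 6 sts per inch.
8.00 × 6 = 48.00 sts.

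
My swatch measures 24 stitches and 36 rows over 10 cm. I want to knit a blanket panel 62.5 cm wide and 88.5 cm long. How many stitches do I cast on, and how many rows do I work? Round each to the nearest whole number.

Stitch gauge = 24/10 = 2.4 sts/cm; 62.5 × 2.4 = 150.00 → 150 sts.
Row gauge = 36/10 = 3.6 rows/cm; 88.5 × 3.6 = 318.60 → 319 rows.

Cast on 150 stitches and work 319 rows.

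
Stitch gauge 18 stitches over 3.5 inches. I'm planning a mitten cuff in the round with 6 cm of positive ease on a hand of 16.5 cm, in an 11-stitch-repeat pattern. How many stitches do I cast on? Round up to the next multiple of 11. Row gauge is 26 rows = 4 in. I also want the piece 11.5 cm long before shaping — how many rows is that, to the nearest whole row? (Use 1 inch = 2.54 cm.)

Finished = 16.5 + 6 = 22.5 cm.
22.5 cm × 1/2.54 = 8.86 inches.
18/3.5 = 5.143 sts per in; 8.86 × 5.143 = 45.56 sts.
Next multiple of 11 → 55.
11.5 cm = 4.53 inches; × 6.5 = 29.43 → 29 rows.

Cast on 55 stitches; work 29 rows.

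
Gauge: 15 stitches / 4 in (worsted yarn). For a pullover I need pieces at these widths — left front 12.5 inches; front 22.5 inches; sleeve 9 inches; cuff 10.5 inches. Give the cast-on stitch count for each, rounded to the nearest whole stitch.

Rate = 15/4 = 3.75 sts per in.
left front: 12.5 × 3.75 = 46.88 → 47.
front: 22.5 × 3.75 = 84.38 → 84.
sleeve: 9 × 3.75 = 33.75 → 34.
cuff: 10.5 × 3.75 = 39.38 → 39.

left front 47; front 84; sleeve 34; cuff 39.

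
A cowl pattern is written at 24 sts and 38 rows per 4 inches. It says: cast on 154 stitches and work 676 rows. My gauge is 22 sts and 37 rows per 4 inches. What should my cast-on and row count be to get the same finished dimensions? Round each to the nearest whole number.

Cast on 141 stitches; work 658 rows.

Stitches: 154 × 22/24 = 141.17 → 141.
Rows: 676 × 37/38 = 658.21 → 658.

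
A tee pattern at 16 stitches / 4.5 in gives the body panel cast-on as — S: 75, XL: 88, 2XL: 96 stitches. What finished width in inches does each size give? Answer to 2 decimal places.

S 21.09 inches; XL 24.75 inches; 2XL 27.00 inches.

16/4.5 = 3.556 sts per in.
S: 75 / 3.556 = 21.094 → 21.09 in.
XL: 88 / 3.556 = 24.750 → 24.75 in.
2XL: 96 / 3.556 = 27.000 → 27.00 in.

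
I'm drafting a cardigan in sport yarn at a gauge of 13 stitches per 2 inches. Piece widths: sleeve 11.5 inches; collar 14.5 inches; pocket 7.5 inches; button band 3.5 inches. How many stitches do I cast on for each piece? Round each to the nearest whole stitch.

Rate = 13/2 = 6.5 sts per in.
sleeve: 11.5 × 6.5 = 74.75 → 75.
collar: 14.5 × 6.5 = 94.25 → 94.
pocket: 7.5 × 6.5 = 48.75 → 49.
button band: 3.5 × 6.5 = 22.75 → 23.

sleeve 75; collar 94; pocket 49; button band 23.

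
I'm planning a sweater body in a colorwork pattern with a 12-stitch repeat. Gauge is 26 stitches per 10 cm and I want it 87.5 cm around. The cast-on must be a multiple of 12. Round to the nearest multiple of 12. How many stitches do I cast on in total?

CO 228 sts.

26 / 10 = 2.6 sts per cm.
87.5 × 2.6 = 227.50 sts.
Nearest multiple of 12: 228.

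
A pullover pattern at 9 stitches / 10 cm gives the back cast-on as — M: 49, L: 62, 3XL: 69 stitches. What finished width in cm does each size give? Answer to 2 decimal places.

M 54.44 cm; L 68.89 cm; 3XL 76.67 cm.

9/10 = 0.9 sts per cm.
M: 49 / 0.9 = 54.444 → 54.44 cm.
L: 62 / 0.9 = 68.889 → 68.89 cm.
3XL: 69 / 0.9 = 76.667 → 76.67 cm.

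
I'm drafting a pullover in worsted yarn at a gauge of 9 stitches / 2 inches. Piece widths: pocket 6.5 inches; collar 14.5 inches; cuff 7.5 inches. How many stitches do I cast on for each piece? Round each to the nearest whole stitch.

pocket 29; collar 65; cuff 34.

Rate = 9/2 = 4.5 sts per in.
pocket: 6.5 × 4.5 = 29.25 → 29.
collar: 14.5 × 4.5 = 65.25 → 65.
cuff: 7.5 × 4.5 = 33.75 → 34.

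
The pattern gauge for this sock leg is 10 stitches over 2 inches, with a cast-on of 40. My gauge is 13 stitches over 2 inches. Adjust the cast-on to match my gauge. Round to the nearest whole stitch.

Scale factor = 13 / 10 = 1.300.
40 × 13 / 10 = 52.00 sts.

CO 52 sts.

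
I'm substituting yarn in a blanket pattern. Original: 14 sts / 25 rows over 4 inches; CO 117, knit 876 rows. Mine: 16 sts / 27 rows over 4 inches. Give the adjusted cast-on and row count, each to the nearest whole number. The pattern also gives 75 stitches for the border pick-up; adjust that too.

Cast on 134 stitches; work 946 rows; border pick-up 86 stitches.

Stitches: 117 × 16/14 = 133.71 → 134.
Rows: 876 × 27/25 = 946.08 → 946.
border pick-up: 75 × 16/14 = 85.71 → 86.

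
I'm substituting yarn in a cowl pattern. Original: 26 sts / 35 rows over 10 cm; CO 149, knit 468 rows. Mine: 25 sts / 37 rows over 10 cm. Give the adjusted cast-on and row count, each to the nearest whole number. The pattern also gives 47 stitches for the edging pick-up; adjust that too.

Cast on 143 stitches; work 495 rows; edging pick-up 45 stitches.

Stitches: 149 × 25/26 = 143.27 → 143.
Rows: 468 × 37/35 = 494.74 → 495.
edging pick-up: 47 × 25/26 = 45.19 → 45.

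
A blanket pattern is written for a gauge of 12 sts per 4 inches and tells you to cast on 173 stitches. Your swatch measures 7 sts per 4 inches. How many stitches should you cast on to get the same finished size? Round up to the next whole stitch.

Scale factor = 7 / 12 = 0.583.
173 × 7 / 12 = 100.92 sts.
→ 101 sts.

101 stitches.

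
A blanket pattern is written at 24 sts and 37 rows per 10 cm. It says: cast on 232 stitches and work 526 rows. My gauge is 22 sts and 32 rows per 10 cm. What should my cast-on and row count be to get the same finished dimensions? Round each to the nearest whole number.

Cast on 213 stitches; work 455 rows.

Stitches: 232 × 22/24 = 212.67 → 213.
Rows: 526 × 32/37 = 454.92 → 455.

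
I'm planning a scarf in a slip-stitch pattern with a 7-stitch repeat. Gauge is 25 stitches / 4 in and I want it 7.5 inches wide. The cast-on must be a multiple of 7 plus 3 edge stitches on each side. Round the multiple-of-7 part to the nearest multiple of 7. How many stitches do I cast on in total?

25 / 4 = 6.25 sts per inch.
7.5 × 6.25 = 46.88 sts.
Less 6 edge sts → 40.88 for the repeat.
Nearest multiple of 7: 42.
Add back 6 edge sts → 48.

Cast on 48 stitches.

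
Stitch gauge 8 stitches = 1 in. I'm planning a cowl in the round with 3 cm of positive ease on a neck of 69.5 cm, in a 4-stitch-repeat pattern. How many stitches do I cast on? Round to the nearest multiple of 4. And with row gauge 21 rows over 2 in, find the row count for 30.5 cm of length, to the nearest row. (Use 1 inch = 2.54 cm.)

Finished = 69.5 + 3 = 72.5 cm.
72.5 cm × 1/2.54 = 28.54 inches.
8/1 = 8 sts per in; 28.54 × 8 = 228.35 sts.
Nearest multiple of 4 → 228.
30.5 cm = 12.01 inches; × 10.5 = 126.08 → 126 rows.

Cast on 228 stitches; work 126 rows.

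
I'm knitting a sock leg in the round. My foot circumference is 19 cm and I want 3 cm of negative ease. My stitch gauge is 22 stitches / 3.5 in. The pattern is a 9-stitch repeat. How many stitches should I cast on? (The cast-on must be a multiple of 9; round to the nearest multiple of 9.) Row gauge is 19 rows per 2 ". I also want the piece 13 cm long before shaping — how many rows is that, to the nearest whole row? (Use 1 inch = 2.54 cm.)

Finished = 19 − 3 = 16 cm.
16 cm × 1/2.54 = 6.30 inches.
22/3.5 = 6.286 sts per in; 6.30 × 6.286 = 39.60 sts.
Nearest multiple of 9 → 36.
13 cm = 5.12 inches; × 9.5 = 48.62 → 49 rows.

Cast on 36 stitches; work 49 rows.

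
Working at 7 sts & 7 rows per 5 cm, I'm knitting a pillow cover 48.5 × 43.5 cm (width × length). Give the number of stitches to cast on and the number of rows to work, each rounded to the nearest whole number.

Stitch gauge = 7/5 = 1.4 sts/cm; 48.5 × 1.4 = 67.90 → 68 sts.
Row gauge = 7/5 = 1.4 rows/cm; 43.5 × 1.4 = 60.90 → 61 rows.

Cast on 68 stitches and work 61 rows.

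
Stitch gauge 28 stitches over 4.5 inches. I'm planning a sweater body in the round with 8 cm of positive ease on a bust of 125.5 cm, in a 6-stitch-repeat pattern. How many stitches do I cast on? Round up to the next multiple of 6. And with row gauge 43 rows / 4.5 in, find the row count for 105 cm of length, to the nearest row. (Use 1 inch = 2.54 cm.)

Cast on 330 stitches; work 395 rows.

Finished = 125.5 + 8 = 133.5 cm.
133.5 cm × 1/2.54 = 52.56 inches.
28/4.5 = 6.222 sts per in; 52.56 × 6.222 = 327.03 sts.
Next multiple of 6 → 330.
105 cm = 41.34 inches; × 9.556 = 395.01 → 395 rows.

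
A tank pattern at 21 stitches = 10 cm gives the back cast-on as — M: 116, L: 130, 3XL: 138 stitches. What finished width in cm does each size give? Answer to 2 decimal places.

21/10 = 2.1 sts per cm.
M: 116 / 2.1 = 55.238 → 55.24 cm.
L: 130 / 2.1 = 61.905 → 61.90 cm.
3XL: 138 / 2.1 = 65.714 → 65.71 cm.

M 55.24 cm; L 61.90 cm; 3XL 65.71 cm.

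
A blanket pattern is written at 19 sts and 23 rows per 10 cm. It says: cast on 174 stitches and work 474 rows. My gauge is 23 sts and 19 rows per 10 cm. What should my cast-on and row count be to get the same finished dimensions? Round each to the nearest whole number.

Cast on 211 stitches; work 392 rows.

Stitches: 174 × 23/19 = 210.63 → 211.
Rows: 474 × 19/23 = 391.57 → 392.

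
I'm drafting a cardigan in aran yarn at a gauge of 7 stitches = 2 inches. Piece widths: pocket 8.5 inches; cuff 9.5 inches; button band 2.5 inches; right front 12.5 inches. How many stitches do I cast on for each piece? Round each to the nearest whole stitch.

pocket 30; cuff 33; button band 9; right front 44.

Rate = 7/2 = 3.5 sts per in.
pocket: 8.5 × 3.5 = 29.75 → 30.
cuff: 9.5 × 3.5 = 33.25 → 33.
button band: 2.5 × 3.5 = 8.75 → 9.
right front: 12.5 × 3.5 = 43.75 → 44.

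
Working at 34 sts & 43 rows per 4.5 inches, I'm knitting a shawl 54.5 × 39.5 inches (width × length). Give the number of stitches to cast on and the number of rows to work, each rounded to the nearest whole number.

Cast on 412 stitches and work 377 rows.

Stitch gauge = 34/4.5 = 7.556 sts/in; 54.5 × 7.556 = 411.78 → 412 sts.
Row gauge = 43/4.5 = 9.556 rows/in; 39.5 × 9.556 = 377.44 → 377 rows.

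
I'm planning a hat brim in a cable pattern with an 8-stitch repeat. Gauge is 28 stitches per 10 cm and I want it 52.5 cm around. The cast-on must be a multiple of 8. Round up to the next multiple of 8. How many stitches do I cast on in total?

28 / 10 = 2.8 sts per cm.
52.5 × 2.8 = 147.00 sts.
Next multiple of 8: 152.

CO 152 sts.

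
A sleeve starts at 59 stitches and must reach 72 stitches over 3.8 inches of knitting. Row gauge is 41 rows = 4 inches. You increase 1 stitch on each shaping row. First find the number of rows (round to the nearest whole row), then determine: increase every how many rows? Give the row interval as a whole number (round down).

Increase every 3rd row.

Rows = 3.8 × 10.25 = 38.9 → 39 rows.
Stitches to add: 13 → 13 shaping rows (at 1 st each).
39 / 13 = 3.00 → every 3 rows.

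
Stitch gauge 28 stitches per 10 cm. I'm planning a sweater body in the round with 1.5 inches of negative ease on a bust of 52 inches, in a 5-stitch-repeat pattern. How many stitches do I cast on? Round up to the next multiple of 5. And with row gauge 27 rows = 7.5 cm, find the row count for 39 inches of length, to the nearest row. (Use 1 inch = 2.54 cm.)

Finished = 52 − 1.5 = 50.5 inches.
50.5 inches × 2.54 = 128.27 cm.
28/10 = 2.8 sts per cm; 128.27 × 2.8 = 359.16 sts.
Next multiple of 5 → 360.
39 inches = 99.06 cm; × 3.6 = 356.62 → 357 rows.

Cast on 360 stitches; work 357 rows.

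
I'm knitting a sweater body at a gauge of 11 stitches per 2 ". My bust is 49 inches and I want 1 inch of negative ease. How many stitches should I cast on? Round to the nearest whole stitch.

Finished = 49 − 1 = 48 in.
11 / 2 = 5.5 sts per inch.
48.00 × 5.5 = 264.00 sts.

Cast on 264 stitches.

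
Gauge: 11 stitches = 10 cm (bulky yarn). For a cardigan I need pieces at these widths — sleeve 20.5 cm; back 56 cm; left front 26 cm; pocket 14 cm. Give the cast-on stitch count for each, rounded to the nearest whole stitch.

sleeve 23; back 62; left front 29; pocket 15.

Rate = 11/10 = 1.1 sts per cm.
sleeve: 20.5 × 1.1 = 22.55 → 23.
back: 56 × 1.1 = 61.60 → 62.
left front: 26 × 1.1 = 28.60 → 29.
pocket: 14 × 1.1 = 15.40 → 15.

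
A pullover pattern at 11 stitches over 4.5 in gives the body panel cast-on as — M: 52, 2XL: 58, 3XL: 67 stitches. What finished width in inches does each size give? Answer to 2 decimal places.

11/4.5 = 2.444 sts per in.
M: 52 / 2.444 = 21.273 → 21.27 in.
2XL: 58 / 2.444 = 23.727 → 23.73 in.
3XL: 67 / 2.444 = 27.409 → 27.41 in.

M 21.27 inches; 2XL 23.73 inches; 3XL 27.41 inches.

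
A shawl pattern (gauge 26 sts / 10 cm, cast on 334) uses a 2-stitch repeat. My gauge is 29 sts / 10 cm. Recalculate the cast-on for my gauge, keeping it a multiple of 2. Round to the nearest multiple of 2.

Cast on 372 stitches.

334 × 29 / 26 = 372.54.
Nearest multiple of 2: 372.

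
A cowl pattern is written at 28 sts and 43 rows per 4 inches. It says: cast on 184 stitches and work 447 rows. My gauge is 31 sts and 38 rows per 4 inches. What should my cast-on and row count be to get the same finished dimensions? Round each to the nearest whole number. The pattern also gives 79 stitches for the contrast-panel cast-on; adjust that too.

Cast on 204 stitches; work 395 rows; contrast-panel cast-on 87 stitches.

Stitches: 184 × 31/28 = 203.71 → 204.
Rows: 447 × 38/43 = 395.02 → 395.
contrast-panel cast-on: 79 × 31/28 = 87.46 → 87.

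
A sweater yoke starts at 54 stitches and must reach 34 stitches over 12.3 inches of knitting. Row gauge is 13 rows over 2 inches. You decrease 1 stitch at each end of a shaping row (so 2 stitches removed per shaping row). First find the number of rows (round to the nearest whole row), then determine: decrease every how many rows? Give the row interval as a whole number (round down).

Rows = 12.3 × 6.5 = 80.0 → 80 rows.
Stitches to remove: 20 → 10 shaping rows (at 2 st each).
80 / 10 = 8.00 → every 8 rows.

Decrease every 8th row.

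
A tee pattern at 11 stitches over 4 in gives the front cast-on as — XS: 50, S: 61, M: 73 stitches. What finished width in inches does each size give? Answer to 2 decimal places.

11/4 = 2.75 sts per in.
XS: 50 / 2.75 = 18.182 → 18.18 in.
S: 61 / 2.75 = 22.182 → 22.18 in.
M: 73 / 2.75 = 26.545 → 26.55 in.

XS 18.18 inches; S 22.18 inches; M 26.55 inches.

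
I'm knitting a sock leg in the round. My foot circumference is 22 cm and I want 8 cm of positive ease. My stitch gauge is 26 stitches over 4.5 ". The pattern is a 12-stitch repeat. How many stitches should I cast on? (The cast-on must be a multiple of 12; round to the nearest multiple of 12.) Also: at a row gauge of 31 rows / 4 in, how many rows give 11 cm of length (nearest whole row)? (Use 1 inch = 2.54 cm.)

Cast on 72 stitches; work 34 rows.

Finished = 22 + 8 = 30 cm.
30 cm × 1/2.54 = 11.81 inches.
26/4.5 = 5.778 sts per in; 11.81 × 5.778 = 68.24 sts.
Nearest multiple of 12 → 72.
11 cm = 4.33 inches; × 7.75 = 33.56 → 34 rows.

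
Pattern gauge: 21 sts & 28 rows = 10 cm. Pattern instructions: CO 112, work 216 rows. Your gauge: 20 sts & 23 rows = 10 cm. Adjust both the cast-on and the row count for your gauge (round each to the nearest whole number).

Stitches: 112 × 20/21 = 106.67 → 107.
Rows: 216 × 23/28 = 177.43 → 177.

Cast on 107 stitches; work 177 rows.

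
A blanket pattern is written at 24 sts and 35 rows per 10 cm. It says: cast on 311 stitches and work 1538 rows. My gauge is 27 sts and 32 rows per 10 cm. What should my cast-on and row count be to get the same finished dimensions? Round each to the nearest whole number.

Stitches: 311 × 27/24 = 349.88 → 350.
Rows: 1538 × 32/35 = 1406.17 → 1406.

Cast on 350 stitches; work 1406 rows.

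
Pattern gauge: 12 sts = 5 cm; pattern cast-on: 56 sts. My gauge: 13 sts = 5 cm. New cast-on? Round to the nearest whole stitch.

Scale factor = 13 / 12 = 1.083.
56 × 13 / 12 = 60.67 sts.
→ 61 sts.

Cast on 61 stitches.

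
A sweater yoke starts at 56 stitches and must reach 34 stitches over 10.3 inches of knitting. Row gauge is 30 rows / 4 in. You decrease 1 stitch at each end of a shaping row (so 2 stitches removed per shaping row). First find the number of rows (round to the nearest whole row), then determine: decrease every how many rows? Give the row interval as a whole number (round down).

Rows = 10.3 × 7.5 = 77.2 → 77 rows.
Stitches to remove: 22 → 11 shaping rows (at 2 st each).
77 / 11 = 7.00 → every 7 rows.

Decrease every 7th row.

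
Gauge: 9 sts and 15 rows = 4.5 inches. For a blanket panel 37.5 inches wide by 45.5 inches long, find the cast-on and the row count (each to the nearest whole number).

Stitch gauge = 9/4.5 = 2 sts/in; 37.5 × 2 = 75.00 → 75 sts.
Row gauge = 15/4.5 = 3.333 rows/in; 45.5 × 3.333 = 151.67 → 152 rows.

Cast on 75 stitches and work 152 rows.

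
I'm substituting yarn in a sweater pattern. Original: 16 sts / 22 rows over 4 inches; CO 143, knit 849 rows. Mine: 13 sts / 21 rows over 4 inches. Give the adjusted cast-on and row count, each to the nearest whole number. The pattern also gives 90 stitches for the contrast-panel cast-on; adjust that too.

Stitches: 143 × 13/16 = 116.19 → 116.
Rows: 849 × 21/22 = 810.41 → 810.
contrast-panel cast-on: 90 × 13/16 = 73.12 → 73.

Cast on 116 stitches; work 810 rows; contrast-panel cast-on 73 stitches.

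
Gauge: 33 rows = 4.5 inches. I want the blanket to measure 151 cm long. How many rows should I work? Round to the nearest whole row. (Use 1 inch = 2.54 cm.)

Work 436 rows.

151 cm = 59.45 in.
33 rows / 4.5 in = 7.333 rows per inch.
59.45 × 7.333 = 435.96 rows.
Round to nearest → 436.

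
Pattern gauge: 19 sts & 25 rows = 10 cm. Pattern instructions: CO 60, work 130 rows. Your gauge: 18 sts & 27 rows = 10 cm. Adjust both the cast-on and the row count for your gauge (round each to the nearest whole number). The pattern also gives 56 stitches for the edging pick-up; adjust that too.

Cast on 57 stitches; work 140 rows; edging pick-up 53 stitches.

Stitches: 60 × 18/19 = 56.84 → 57.
Rows: 130 × 27/25 = 140.40 → 140.
edging pick-up: 56 × 18/19 = 53.05 → 53.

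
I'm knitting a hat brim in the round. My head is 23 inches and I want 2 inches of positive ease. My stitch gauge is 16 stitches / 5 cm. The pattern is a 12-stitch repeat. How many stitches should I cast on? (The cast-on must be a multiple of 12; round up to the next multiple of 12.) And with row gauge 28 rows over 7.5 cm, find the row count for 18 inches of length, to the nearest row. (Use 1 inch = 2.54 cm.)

Finished = 23 + 2 = 25 inches.
25 inches × 2.54 = 63.50 cm.
16/5 = 3.2 sts per cm; 63.50 × 3.2 = 203.20 sts.
Next multiple of 12 → 204.
18 inches = 45.72 cm; × 3.733 = 170.69 → 171 rows.

Cast on 204 stitches; work 171 rows.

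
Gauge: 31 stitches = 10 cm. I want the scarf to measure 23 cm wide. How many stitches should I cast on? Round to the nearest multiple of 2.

31 stitches / 10 cm = 3.1 stitches per cm.
23 × 3.1 = 71.30 stitches.
Round to nearest multiple of 2 → 72.

Cast on 72 stitches.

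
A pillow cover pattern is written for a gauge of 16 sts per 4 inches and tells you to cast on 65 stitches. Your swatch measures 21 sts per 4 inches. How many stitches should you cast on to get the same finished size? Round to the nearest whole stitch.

Scale factor = 21 / 16 = 1.312.
65 × 21 / 16 = 85.31 sts.
→ 85 sts.

Cast on 85 stitches.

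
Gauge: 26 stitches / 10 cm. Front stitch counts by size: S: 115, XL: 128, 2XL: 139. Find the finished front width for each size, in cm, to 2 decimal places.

26/10 = 2.6 sts per cm.
S: 115 / 2.6 = 44.231 → 44.23 cm.
XL: 128 / 2.6 = 49.231 → 49.23 cm.
2XL: 139 / 2.6 = 53.462 → 53.46 cm.

S 44.23 cm; XL 49.23 cm; 2XL 53.46 cm.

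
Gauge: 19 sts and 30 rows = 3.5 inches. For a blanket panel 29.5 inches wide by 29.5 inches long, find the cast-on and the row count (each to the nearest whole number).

Cast on 160 stitches and work 253 rows.

Stitch gauge = 19/3.5 = 5.429 sts/in; 29.5 × 5.429 = 160.14 → 160 sts.
Row gauge = 30/3.5 = 8.571 rows/in; 29.5 × 8.571 = 252.86 → 253 rows.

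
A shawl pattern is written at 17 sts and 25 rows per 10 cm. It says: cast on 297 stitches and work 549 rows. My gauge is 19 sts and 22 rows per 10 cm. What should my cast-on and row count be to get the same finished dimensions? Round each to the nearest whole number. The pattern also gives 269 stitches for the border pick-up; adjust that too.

Cast on 332 stitches; work 483 rows; border pick-up 301 stitches.

Stitches: 297 × 19/17 = 331.94 → 332.
Rows: 549 × 22/25 = 483.12 → 483.
border pick-up: 269 × 19/17 = 300.65 → 301.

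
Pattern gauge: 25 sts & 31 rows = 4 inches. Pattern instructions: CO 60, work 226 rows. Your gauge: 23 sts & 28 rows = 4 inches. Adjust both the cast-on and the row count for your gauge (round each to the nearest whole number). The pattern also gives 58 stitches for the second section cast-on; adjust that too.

Stitches: 60 × 23/25 = 55.20 → 55.
Rows: 226 × 28/31 = 204.13 → 204.
second section cast-on: 58 × 23/25 = 53.36 → 53.

Cast on 55 stitches; work 204 rows; second section cast-on 53 stitches.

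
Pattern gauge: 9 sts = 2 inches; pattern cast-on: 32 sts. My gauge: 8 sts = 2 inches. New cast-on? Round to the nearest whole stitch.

Scale factor = 8 / 9 = 0.889.
32 × 8 / 9 = 28.44 sts.
→ 28 sts.

Cast on 28 stitches.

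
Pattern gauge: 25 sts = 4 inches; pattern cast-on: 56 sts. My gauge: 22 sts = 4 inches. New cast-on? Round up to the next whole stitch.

Scale factor = 22 / 25 = 0.880.
56 × 22 / 25 = 49.28 sts.
→ 50 sts.

50 stitches.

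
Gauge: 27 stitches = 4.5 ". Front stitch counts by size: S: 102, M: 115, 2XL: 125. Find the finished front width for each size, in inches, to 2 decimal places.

27/4.5 = 6 sts per in.
S: 102 / 6 = 17.000 → 17.00 in.
M: 115 / 6 = 19.167 → 19.17 in.
2XL: 125 / 6 = 20.833 → 20.83 in.

S 17.00 inches; M 19.17 inches; 2XL 20.83 inches.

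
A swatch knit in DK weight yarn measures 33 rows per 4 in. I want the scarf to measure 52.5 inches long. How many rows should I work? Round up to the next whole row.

Work 434 rows.

33 rows / 4 in = 8.25 rows per inch.
52.5 × 8.25 = 433.12 rows.
Round up → 434.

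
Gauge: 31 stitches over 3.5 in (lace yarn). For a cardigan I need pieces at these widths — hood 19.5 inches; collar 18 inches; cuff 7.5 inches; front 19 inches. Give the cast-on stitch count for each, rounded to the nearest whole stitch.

hood 173; collar 159; cuff 66; front 168.

Rate = 31/3.5 = 8.857 sts per in.
hood: 19.5 × 8.857 = 172.71 → 173.
collar: 18 × 8.857 = 159.43 → 159.
cuff: 7.5 × 8.857 = 66.43 → 66.
front: 19 × 8.857 = 168.29 → 168.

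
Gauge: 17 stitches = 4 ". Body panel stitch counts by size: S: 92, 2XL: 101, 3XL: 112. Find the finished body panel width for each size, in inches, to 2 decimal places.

17/4 = 4.25 sts per in.
S: 92 / 4.25 = 21.647 → 21.65 in.
2XL: 101 / 4.25 = 23.765 → 23.76 in.
3XL: 112 / 4.25 = 26.353 → 26.35 in.

S 21.65 inches; 2XL 23.76 inches; 3XL 26.35 inches.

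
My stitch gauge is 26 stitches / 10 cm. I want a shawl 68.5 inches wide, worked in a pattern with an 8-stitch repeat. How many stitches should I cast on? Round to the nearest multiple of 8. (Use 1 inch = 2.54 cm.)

68.5 in = 68.5 × 2.54 = 173.99 cm.
26 / 10 = 2.6 sts/cm.
173.99 × 2.6 = 452.37 sts.
→ 456.

456 stitches.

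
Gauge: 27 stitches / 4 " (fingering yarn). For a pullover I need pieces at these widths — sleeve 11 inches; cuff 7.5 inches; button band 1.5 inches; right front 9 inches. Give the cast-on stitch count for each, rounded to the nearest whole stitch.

Rate = 27/4 = 6.75 sts per in.
sleeve: 11 × 6.75 = 74.25 → 74.
cuff: 7.5 × 6.75 = 50.62 → 51.
button band: 1.5 × 6.75 = 10.12 → 10.
right front: 9 × 6.75 = 60.75 → 61.

sleeve 74; cuff 51; button band 10; right front 61.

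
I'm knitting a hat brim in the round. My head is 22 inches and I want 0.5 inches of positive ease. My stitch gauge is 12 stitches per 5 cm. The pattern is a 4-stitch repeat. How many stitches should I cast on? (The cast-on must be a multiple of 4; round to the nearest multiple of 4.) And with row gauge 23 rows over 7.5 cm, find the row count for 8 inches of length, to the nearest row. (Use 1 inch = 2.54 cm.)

Cast on 136 stitches; work 62 rows.

Finished = 22 + 0.5 = 22.5 inches.
22.5 inches × 2.54 = 57.15 cm.
12/5 = 2.4 sts per cm; 57.15 × 2.4 = 137.16 sts.
Nearest multiple of 4 → 136.
8 inches = 20.32 cm; × 3.067 = 62.31 → 62 rows.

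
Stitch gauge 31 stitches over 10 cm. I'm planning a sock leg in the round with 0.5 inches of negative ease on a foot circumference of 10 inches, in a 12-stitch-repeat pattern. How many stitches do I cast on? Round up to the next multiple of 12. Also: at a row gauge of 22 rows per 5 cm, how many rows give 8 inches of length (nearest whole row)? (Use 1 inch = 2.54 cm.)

Cast on 84 stitches; work 89 rows.

Finished = 10 − 0.5 = 9.5 inches.
9.5 inches × 2.54 = 24.13 cm.
31/10 = 3.1 sts per cm; 24.13 × 3.1 = 74.80 sts.
Next multiple of 12 → 84.
8 inches = 20.32 cm; × 4.4 = 89.41 → 89 rows.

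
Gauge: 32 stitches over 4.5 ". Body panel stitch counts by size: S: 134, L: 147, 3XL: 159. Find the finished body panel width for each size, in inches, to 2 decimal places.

S 18.84 inches; L 20.67 inches; 3XL 22.36 inches.

32/4.5 = 7.111 sts per in.
S: 134 / 7.111 = 18.844 → 18.84 in.
L: 147 / 7.111 = 20.672 → 20.67 in.
3XL: 159 / 7.111 = 22.359 → 22.36 in.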